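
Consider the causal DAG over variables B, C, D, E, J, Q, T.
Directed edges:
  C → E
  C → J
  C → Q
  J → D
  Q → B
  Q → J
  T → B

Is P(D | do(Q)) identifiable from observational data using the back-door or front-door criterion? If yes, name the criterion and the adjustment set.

P(D|do(Q)): backdoor, adjust for {C}.

desc(Q)\{Q}={B,D,J}; candidates ⊆ {C,E,T}.
size 0: {}; under {} Q still reaches {C,D,E,J} ∋ D.
{C}: Q⊥D given {C} in G with Q→· removed — back-door holds.
P(D|do(Q)) = Σ_{C} P(D|Q,C)·P(C).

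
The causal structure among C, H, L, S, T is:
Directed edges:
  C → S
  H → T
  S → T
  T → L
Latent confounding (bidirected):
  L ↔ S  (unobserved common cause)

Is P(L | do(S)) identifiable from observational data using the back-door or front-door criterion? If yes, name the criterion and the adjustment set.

desc(S)\{S}={L,T}; candidates ⊆ {C,H}.
S↔L: latent back-door arc(s) into S.
size 0: {}; under {} S still reaches {C,L} ∋ L.
size 1: {C}, {H}; under {C} S still reaches {L} ∋ L.
size 2: {C,H}; under {C,H} S still reaches {L} ∋ L.
S↔L cannot be blocked by any observed set — no back-door set.
{T}: (i) intercepts every directed S→L path; (ii) no back-door S→{T}; (iii) {S} blocks every back-door {T}→L. Front-door holds.
P(L|do(S)) = Σ_{T} P(T|S) Σ_{S'} P(L|T,S')P(S').

P(L|do(S)): frontdoor, adjust for {T}.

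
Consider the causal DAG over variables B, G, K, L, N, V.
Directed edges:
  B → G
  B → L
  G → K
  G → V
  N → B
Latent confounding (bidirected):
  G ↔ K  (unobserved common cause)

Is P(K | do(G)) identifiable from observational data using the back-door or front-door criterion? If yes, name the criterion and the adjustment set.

P(K|do(G)): not identifiable (no BD/FD set).

desc(G)\{G}={K,V}; candidates ⊆ {B,L,N}.
G↔K: latent back-door arc(s) into G.
size 0: {}; under {} G still reaches {B,K,L,N} ∋ K.
size 1: {B}, {L}, {N}; under {B} G still reaches {K} ∋ K.
size 2: {B,L}, {B,N}, {L,N}; under {B,L} G still reaches {K} ∋ K.
G↔K cannot be blocked by any observed set — no back-door set.
No mediator lies on a directed G→…→K path.
Neither criterion identifies P(K|do(G)) in this graph.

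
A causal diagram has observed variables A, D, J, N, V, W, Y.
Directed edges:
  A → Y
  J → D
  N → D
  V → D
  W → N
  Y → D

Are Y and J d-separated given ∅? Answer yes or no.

Bayes-Ball from Y | ∅ reaches {A,D}.
J ∉ reach(Y|∅) ⇒ Y ⊥ J | ∅.

Yes — Y ⊥ J | ∅.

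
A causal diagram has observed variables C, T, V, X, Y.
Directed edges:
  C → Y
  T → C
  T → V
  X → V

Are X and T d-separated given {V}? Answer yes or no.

Bayes-Ball from X | {V} reaches {C,T,Y}.
T ∈ reach(X|{V}) ⇒ X ⊥̸ T | {V}.

No — X and T are d-connected given {V}.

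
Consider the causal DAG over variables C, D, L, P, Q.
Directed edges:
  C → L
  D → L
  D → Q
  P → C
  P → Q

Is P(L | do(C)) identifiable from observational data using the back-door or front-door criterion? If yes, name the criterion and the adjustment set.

P(L|do(C)): backdoor, adjust for ∅.

desc(C)\{C}={L}; candidates ⊆ {D,P,Q}.
∅: C⊥L given ∅ in G with C→· removed — back-door holds.
P(L|do(C)) = P(L|C) — no adjustment needed.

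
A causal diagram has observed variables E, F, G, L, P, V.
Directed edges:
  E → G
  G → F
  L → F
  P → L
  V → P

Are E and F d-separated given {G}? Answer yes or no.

Bayes-Ball from E | {G} reaches ∅.
F ∉ reach(E|{G}) ⇒ E ⊥ F | {G}.

Yes — E ⊥ F | {G}.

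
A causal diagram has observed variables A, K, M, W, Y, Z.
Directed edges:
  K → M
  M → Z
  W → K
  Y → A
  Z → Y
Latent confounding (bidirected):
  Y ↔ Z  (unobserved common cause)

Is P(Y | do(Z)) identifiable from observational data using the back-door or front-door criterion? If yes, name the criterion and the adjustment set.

P(Y|do(Z)): not identifiable (no BD/FD set).

desc(Z)\{Z}={A,Y}; candidates ⊆ {K,M,W}.
Z↔Y: latent back-door arc(s) into Z.
size 0: {}; under {} Z still reaches {A,K,M,W,Y} ∋ Y.
size 1: {K}, {M}, {W}; under {K} Z still reaches {A,M,Y} ∋ Y.
size 2: {K,M}, {K,W}, {M,W}; under {K,M} Z still reaches {A,Y} ∋ Y.
Z↔Y cannot be blocked by any observed set — no back-door set.
No mediator lies on a directed Z→…→Y path.
Neither criterion identifies P(Y|do(Z)) in this graph.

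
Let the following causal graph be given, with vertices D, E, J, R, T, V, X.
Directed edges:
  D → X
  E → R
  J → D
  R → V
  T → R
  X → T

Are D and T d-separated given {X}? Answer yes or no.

Yes — D ⊥ T | {X}.

Bayes-Ball from D | {X} reaches {J}.
T ∉ reach(D|{X}) ⇒ D ⊥ T | {X}.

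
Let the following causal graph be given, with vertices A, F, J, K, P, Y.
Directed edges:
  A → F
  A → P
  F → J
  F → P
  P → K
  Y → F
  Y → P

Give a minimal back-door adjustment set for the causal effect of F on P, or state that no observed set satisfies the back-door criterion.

desc(F)\{F}={J,K,P}; candidates ⊆ {A,Y}.
size 0: {}; under {} F still reaches {A,K,P,Y} ∋ P.
size 1: {A}, {Y}; under {A} F still reaches {K,P,Y} ∋ P.
{A,Y}: F⊥P given {A,Y} in G with F→· removed — back-door holds.

F→P: minimal back-door set {A, Y}.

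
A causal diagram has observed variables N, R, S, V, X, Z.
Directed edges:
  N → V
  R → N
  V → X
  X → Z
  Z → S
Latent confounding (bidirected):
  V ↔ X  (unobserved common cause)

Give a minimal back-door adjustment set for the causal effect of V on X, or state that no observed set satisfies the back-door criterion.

V→X: no observed back-door set.

desc(V)\{V}={S,X,Z}; candidates ⊆ {N,R}.
V↔X: latent back-door arc(s) into V.
size 0: {}; under {} V still reaches {N,R,S,X,Z} ∋ X.
size 1: {N}, {R}; under {N} V still reaches {S,X,Z} ∋ X.
size 2: {N,R}; under {N,R} V still reaches {S,X,Z} ∋ X.
V↔X cannot be blocked by any observed set — no back-door set.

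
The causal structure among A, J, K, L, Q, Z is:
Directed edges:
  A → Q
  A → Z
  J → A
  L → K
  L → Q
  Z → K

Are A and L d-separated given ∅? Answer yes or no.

Yes — A ⊥ L | ∅.

Bayes-Ball from A | ∅ reaches {J,K,Q,Z}.
L ∉ reach(A|∅) ⇒ A ⊥ L | ∅.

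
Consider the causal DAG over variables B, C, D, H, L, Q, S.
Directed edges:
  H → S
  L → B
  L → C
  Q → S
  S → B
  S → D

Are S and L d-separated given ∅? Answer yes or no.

Yes — S ⊥ L | ∅.

Bayes-Ball from S | ∅ reaches {B,D,H,Q}.
L ∉ reach(S|∅) ⇒ S ⊥ L | ∅.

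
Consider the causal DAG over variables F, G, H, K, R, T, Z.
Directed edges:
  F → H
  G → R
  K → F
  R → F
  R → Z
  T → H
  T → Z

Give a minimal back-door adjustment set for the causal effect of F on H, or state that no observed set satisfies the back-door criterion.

desc(F)\{F}={H}; candidates ⊆ {G,K,R,T,Z}.
∅: F⊥H given ∅ in G with F→· removed — back-door holds.

F→H: minimal back-door set ∅.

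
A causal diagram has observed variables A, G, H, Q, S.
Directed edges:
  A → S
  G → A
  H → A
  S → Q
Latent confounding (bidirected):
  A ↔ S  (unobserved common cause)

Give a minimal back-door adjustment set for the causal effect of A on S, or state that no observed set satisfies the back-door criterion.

desc(A)\{A}={Q,S}; candidates ⊆ {G,H}.
A↔S: latent back-door arc(s) into A.
size 0: {}; under {} A still reaches {G,H,Q,S} ∋ S.
size 1: {G}, {H}; under {G} A still reaches {H,Q,S} ∋ S.
size 2: {G,H}; under {G,H} A still reaches {Q,S} ∋ S.
A↔S cannot be blocked by any observed set — no back-door set.

A→S: no observed back-door set.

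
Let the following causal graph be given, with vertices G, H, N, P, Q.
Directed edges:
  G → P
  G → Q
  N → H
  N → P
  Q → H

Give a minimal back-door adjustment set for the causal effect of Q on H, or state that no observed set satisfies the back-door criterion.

Q→H: minimal back-door set ∅.

desc(Q)\{Q}={H}; candidates ⊆ {G,N,P}.
∅: Q⊥H given ∅ in G with Q→· removed — back-door holds.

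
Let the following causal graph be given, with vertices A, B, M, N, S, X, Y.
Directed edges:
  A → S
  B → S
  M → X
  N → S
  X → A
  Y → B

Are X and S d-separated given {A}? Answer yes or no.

Bayes-Ball from X | {A} reaches {M}.
S ∉ reach(X|{A}) ⇒ X ⊥ S | {A}.

Yes — X ⊥ S | {A}.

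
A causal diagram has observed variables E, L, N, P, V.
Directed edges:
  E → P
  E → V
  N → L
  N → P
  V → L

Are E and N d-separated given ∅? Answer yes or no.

Yes — E ⊥ N | ∅.

Bayes-Ball from E | ∅ reaches {L,P,V}.
N ∉ reach(E|∅) ⇒ E ⊥ N | ∅.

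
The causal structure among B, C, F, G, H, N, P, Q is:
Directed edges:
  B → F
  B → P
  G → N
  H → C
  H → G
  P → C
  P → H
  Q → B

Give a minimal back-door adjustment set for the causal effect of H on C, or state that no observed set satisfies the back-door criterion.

desc(H)\{H}={C,G,N}; candidates ⊆ {B,F,P,Q}.
size 0: {}; under {} H still reaches {B,C,F,P,Q} ∋ C.
{P}: H⊥C given {P} in G with H→· removed — back-door holds.

H→C: minimal back-door set {P}.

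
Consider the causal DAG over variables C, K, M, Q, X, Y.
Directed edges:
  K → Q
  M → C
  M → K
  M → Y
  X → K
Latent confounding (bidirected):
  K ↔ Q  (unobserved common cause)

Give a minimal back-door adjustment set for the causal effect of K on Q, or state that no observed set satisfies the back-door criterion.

K→Q: no observed back-door set.

desc(K)\{K}={Q}; candidates ⊆ {C,M,X,Y}.
K↔Q: latent back-door arc(s) into K.
size 0: {}; under {} K still reaches {C,M,Q,X,Y} ∋ Q.
size 1: {C}, {M}, {X} …(+1); under {C} K still reaches {M,Q,X,Y} ∋ Q.
size 2: {C,M}, {C,X}, {C,Y} …(+3); under {C,M} K still reaches {Q,X} ∋ Q.
K↔Q cannot be blocked by any observed set — no back-door set.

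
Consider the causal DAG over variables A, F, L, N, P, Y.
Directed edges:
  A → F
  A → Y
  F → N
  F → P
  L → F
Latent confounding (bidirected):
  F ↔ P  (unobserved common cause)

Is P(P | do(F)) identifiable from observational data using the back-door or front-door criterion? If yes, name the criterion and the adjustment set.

desc(F)\{F}={N,P}; candidates ⊆ {A,L,Y}.
F↔P: latent back-door arc(s) into F.
size 0: {}; under {} F still reaches {A,L,P,Y} ∋ P.
size 1: {A}, {L}, {Y}; under {A} F still reaches {L,P} ∋ P.
size 2: {A,L}, {A,Y}, {L,Y}; under {A,L} F still reaches {P} ∋ P.
F↔P cannot be blocked by any observed set — no back-door set.
No mediator lies on a directed F→…→P path.
Neither criterion identifies P(P|do(F)) in this graph.

P(P|do(F)): not identifiable (no BD/FD set).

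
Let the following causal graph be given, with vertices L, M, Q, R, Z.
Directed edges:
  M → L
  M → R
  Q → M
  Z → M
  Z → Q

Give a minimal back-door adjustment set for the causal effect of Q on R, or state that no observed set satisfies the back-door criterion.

desc(Q)\{Q}={L,M,R}; candidates ⊆ {Z}.
size 0: {}; under {} Q still reaches {L,M,R,Z} ∋ R.
{Z}: Q⊥R given {Z} in G with Q→· removed — back-door holds.

Q→R: minimal back-door set {Z}.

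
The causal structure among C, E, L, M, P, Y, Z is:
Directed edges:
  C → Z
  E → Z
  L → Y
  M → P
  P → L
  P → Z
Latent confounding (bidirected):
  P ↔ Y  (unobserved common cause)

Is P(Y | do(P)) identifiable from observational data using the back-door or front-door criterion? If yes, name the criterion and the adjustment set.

desc(P)\{P}={L,Y,Z}; candidates ⊆ {C,E,M}.
P↔Y: latent back-door arc(s) into P.
size 0: {}; under {} P still reaches {M,Y} ∋ Y.
size 1: {C}, {E}, {M}; under {C} P still reaches {M,Y} ∋ Y.
size 2: {C,E}, {C,M}, {E,M}; under {C,E} P still reaches {M,Y} ∋ Y.
P↔Y cannot be blocked by any observed set — no back-door set.
{L}: (i) intercepts every directed P→Y path; (ii) no back-door P→{L}; (iii) {P} blocks every back-door {L}→Y. Front-door holds.
P(Y|do(P)) = Σ_{L} P(L|P) Σ_{P'} P(Y|L,P')P(P').

P(Y|do(P)): frontdoor, adjust for {L}.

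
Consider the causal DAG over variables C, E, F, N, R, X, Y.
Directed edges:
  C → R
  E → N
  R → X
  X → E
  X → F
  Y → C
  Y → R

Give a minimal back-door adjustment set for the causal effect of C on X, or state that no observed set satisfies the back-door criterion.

desc(C)\{C}={E,F,N,R,X}; candidates ⊆ {Y}.
size 0: {}; under {} C still reaches {E,F,N,R,X,Y} ∋ X.
{Y}: C⊥X given {Y} in G with C→· removed — back-door holds.

C→X: minimal back-door set {Y}.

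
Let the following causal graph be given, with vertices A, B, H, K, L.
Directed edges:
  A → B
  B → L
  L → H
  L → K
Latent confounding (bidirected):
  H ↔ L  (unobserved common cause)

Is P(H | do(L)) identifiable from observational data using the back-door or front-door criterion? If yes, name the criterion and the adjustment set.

P(H|do(L)): not identifiable (no BD/FD set).

desc(L)\{L}={H,K}; candidates ⊆ {A,B}.
L↔H: latent back-door arc(s) into L.
size 0: {}; under {} L still reaches {A,B,H} ∋ H.
size 1: {A}, {B}; under {A} L still reaches {B,H} ∋ H.
size 2: {A,B}; under {A,B} L still reaches {H} ∋ H.
L↔H cannot be blocked by any observed set — no back-door set.
No mediator lies on a directed L→…→H path.
Neither criterion identifies P(H|do(L)) in this graph.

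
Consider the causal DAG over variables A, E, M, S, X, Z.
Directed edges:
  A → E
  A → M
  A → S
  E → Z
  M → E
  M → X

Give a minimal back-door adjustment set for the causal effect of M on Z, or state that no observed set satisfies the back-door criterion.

M→Z: minimal back-door set {A}.

desc(M)\{M}={E,X,Z}; candidates ⊆ {A,S}.
size 0: {}; under {} M still reaches {A,E,S,Z} ∋ Z.
{A}: M⊥Z given {A} in G with M→· removed — back-door holds.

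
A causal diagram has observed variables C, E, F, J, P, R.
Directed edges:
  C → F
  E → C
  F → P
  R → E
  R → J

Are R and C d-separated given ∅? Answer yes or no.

Bayes-Ball from R | ∅ reaches {C,E,F,J,P}.
C ∈ reach(R|∅) ⇒ R ⊥̸ C | ∅.

No — R and C are d-connected given ∅.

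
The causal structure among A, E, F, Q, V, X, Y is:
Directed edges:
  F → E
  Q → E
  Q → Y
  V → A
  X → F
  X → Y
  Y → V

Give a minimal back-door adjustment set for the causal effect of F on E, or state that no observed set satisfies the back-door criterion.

F→E: minimal back-door set ∅.

desc(F)\{F}={E}; candidates ⊆ {A,Q,V,X,Y}.
∅: F⊥E given ∅ in G with F→· removed — back-door holds.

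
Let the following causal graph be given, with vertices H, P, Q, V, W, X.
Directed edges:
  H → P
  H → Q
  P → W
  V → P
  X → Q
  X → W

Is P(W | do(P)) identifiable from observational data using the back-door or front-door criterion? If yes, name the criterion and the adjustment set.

desc(P)\{P}={W}; candidates ⊆ {H,Q,V,X}.
∅: P⊥W given ∅ in G with P→· removed — back-door holds.
P(W|do(P)) = P(W|P) — no adjustment needed.

P(W|do(P)): backdoor, adjust for ∅.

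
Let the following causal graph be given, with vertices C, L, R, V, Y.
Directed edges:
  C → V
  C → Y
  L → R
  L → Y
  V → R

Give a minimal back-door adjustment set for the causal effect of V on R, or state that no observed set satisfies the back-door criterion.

V→R: minimal back-door set ∅.

desc(V)\{V}={R}; candidates ⊆ {C,L,Y}.
∅: V⊥R given ∅ in G with V→· removed — back-door holds.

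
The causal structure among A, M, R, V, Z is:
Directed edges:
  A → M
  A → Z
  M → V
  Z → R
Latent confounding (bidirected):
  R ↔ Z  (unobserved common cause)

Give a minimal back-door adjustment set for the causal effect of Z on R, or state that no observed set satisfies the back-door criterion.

Z→R: no observed back-door set.

desc(Z)\{Z}={R}; candidates ⊆ {A,M,V}.
Z↔R: latent back-door arc(s) into Z.
size 0: {}; under {} Z still reaches {A,M,R,V} ∋ R.
size 1: {A}, {M}, {V}; under {A} Z still reaches {R} ∋ R.
size 2: {A,M}, {A,V}, {M,V}; under {A,M} Z still reaches {R} ∋ R.
Z↔R cannot be blocked by any observed set — no back-door set.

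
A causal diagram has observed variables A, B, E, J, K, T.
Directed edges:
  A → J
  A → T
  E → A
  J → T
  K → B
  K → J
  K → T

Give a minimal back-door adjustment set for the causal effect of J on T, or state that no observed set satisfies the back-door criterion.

J→T: minimal back-door set {A, K}.

desc(J)\{J}={T}; candidates ⊆ {A,B,E,K}.
size 0: {}; under {} J still reaches {A,B,E,K,T} ∋ T.
size 1: {A}, {B}, {E} …(+1); under {A} J still reaches {B,K,T} ∋ T.
{A,K}: J⊥T given {A,K} in G with J→· removed — back-door holds.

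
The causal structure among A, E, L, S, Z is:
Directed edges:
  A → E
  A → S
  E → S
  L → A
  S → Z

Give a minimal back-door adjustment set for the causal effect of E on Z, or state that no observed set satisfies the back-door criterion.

E→Z: minimal back-door set {A}.

desc(E)\{E}={S,Z}; candidates ⊆ {A,L}.
size 0: {}; under {} E still reaches {A,L,S,Z} ∋ Z.
{A}: E⊥Z given {A} in G with E→· removed — back-door holds.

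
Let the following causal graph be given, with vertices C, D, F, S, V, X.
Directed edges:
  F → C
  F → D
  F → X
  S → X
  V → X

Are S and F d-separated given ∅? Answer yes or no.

Yes — S ⊥ F | ∅.

Bayes-Ball from S | ∅ reaches {X}.
F ∉ reach(S|∅) ⇒ S ⊥ F | ∅.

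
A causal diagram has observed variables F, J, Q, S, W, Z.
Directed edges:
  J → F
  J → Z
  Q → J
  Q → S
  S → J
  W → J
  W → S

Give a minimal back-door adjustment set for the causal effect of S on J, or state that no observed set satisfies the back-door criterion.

desc(S)\{S}={F,J,Z}; candidates ⊆ {Q,W}.
size 0: {}; under {} S still reaches {F,J,Q,W,Z} ∋ J.
size 1: {Q}, {W}; under {Q} S still reaches {F,J,W,Z} ∋ J.
{Q,W}: S⊥J given {Q,W} in G with S→· removed — back-door holds.

S→J: minimal back-door set {Q, W}.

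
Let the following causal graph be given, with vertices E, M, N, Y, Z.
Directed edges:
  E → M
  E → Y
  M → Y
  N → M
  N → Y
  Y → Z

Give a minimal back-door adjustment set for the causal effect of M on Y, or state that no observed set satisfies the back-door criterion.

desc(M)\{M}={Y,Z}; candidates ⊆ {E,N}.
size 0: {}; under {} M still reaches {E,N,Y,Z} ∋ Y.
size 1: {E}, {N}; under {E} M still reaches {N,Y,Z} ∋ Y.
{E,N}: M⊥Y given {E,N} in G with M→· removed — back-door holds.

M→Y: minimal back-door set {E, N}.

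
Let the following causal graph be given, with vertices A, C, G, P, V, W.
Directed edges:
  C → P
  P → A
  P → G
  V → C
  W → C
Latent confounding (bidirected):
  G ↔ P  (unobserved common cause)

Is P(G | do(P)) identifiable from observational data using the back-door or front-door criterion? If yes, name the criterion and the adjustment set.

P(G|do(P)): not identifiable (no BD/FD set).

desc(P)\{P}={A,G}; candidates ⊆ {C,V,W}.
P↔G: latent back-door arc(s) into P.
size 0: {}; under {} P still reaches {C,G,V,W} ∋ G.
size 1: {C}, {V}, {W}; under {C} P still reaches {G} ∋ G.
size 2: {C,V}, {C,W}, {V,W}; under {C,V} P still reaches {G} ∋ G.
P↔G cannot be blocked by any observed set — no back-door set.
No mediator lies on a directed P→…→G path.
Neither criterion identifies P(G|do(P)) in this graph.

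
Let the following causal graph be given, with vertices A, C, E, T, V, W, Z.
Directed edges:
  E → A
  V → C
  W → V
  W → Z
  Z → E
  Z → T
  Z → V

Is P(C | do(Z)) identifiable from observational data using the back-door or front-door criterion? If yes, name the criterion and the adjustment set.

P(C|do(Z)): backdoor, adjust for {W}.

desc(Z)\{Z}={A,C,E,T,V}; candidates ⊆ {W}.
size 0: {}; under {} Z still reaches {C,V,W} ∋ C.
{W}: Z⊥C given {W} in G with Z→· removed — back-door holds.
P(C|do(Z)) = Σ_{W} P(C|Z,W)·P(W).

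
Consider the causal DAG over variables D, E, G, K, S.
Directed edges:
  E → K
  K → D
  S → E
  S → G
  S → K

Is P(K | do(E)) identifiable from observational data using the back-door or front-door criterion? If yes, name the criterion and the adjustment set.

P(K|do(E)): backdoor, adjust for {S}.

desc(E)\{E}={D,K}; candidates ⊆ {G,S}.
size 0: {}; under {} E still reaches {D,G,K,S} ∋ K.
{S}: E⊥K given {S} in G with E→· removed — back-door holds.
P(K|do(E)) = Σ_{S} P(K|E,S)·P(S).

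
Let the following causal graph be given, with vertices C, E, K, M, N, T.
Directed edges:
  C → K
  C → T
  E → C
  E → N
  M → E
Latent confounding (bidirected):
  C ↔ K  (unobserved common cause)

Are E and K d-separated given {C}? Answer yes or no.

Bayes-Ball from E | {C} reaches {K,M,N}.
K ∈ reach(E|{C}) ⇒ E ⊥̸ K | {C}.

No — E and K are d-connected given {C}.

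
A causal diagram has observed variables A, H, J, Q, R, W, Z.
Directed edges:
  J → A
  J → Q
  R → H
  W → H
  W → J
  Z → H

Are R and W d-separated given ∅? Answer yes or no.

Bayes-Ball from R | ∅ reaches {H}.
W ∉ reach(R|∅) ⇒ R ⊥ W | ∅.

Yes — R ⊥ W | ∅.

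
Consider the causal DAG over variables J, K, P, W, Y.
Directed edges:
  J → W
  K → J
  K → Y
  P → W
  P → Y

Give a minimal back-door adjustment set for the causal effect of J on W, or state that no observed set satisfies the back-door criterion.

J→W: minimal back-door set ∅.

desc(J)\{J}={W}; candidates ⊆ {K,P,Y}.
∅: J⊥W given ∅ in G with J→· removed — back-door holds.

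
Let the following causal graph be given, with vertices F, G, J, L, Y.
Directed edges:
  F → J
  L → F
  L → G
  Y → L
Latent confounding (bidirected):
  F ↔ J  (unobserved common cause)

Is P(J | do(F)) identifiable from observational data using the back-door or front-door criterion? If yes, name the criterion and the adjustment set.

P(J|do(F)): not identifiable (no BD/FD set).

desc(F)\{F}={J}; candidates ⊆ {G,L,Y}.
F↔J: latent back-door arc(s) into F.
size 0: {}; under {} F still reaches {G,J,L,Y} ∋ J.
size 1: {G}, {L}, {Y}; under {G} F still reaches {J,L,Y} ∋ J.
size 2: {G,L}, {G,Y}, {L,Y}; under {G,L} F still reaches {J} ∋ J.
F↔J cannot be blocked by any observed set — no back-door set.
No mediator lies on a directed F→…→J path.
Neither criterion identifies P(J|do(F)) in this graph.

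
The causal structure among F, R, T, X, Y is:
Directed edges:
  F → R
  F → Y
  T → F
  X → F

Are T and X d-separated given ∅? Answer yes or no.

Bayes-Ball from T | ∅ reaches {F,R,Y}.
X ∉ reach(T|∅) ⇒ T ⊥ X | ∅.

Yes — T ⊥ X | ∅.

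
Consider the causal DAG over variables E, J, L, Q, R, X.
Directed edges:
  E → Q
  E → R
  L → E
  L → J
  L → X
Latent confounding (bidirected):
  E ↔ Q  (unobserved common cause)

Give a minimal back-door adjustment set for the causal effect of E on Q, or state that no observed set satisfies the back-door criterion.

desc(E)\{E}={Q,R}; candidates ⊆ {J,L,X}.
E↔Q: latent back-door arc(s) into E.
size 0: {}; under {} E still reaches {J,L,Q,X} ∋ Q.
size 1: {J}, {L}, {X}; under {J} E still reaches {L,Q,X} ∋ Q.
size 2: {J,L}, {J,X}, {L,X}; under {J,L} E still reaches {Q} ∋ Q.
E↔Q cannot be blocked by any observed set — no back-door set.

E→Q: no observed back-door set.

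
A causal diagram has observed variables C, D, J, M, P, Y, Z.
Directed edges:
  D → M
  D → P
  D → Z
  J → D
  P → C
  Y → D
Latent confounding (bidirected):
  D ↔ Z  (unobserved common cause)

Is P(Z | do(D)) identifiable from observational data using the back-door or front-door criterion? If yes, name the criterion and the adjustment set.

desc(D)\{D}={C,M,P,Z}; candidates ⊆ {J,Y}.
D↔Z: latent back-door arc(s) into D.
size 0: {}; under {} D still reaches {J,Y,Z} ∋ Z.
size 1: {J}, {Y}; under {J} D still reaches {Y,Z} ∋ Z.
size 2: {J,Y}; under {J,Y} D still reaches {Z} ∋ Z.
D↔Z cannot be blocked by any observed set — no back-door set.
No mediator lies on a directed D→…→Z path.
Neither criterion identifies P(Z|do(D)) in this graph.

P(Z|do(D)): not identifiable (no BD/FD set).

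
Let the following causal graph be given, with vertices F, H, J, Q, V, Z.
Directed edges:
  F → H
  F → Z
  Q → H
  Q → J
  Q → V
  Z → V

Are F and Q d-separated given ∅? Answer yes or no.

Bayes-Ball from F | ∅ reaches {H,V,Z}.
Q ∉ reach(F|∅) ⇒ F ⊥ Q | ∅.

Yes — F ⊥ Q | ∅.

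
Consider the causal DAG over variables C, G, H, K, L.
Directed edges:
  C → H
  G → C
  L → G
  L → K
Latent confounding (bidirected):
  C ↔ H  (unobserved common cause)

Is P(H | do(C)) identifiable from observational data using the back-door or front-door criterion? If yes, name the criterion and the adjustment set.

P(H|do(C)): not identifiable (no BD/FD set).

desc(C)\{C}={H}; candidates ⊆ {G,K,L}.
C↔H: latent back-door arc(s) into C.
size 0: {}; under {} C still reaches {G,H,K,L} ∋ H.
size 1: {G}, {K}, {L}; under {G} C still reaches {H} ∋ H.
size 2: {G,K}, {G,L}, {K,L}; under {G,K} C still reaches {H} ∋ H.
C↔H cannot be blocked by any observed set — no back-door set.
No mediator lies on a directed C→…→H path.
Neither criterion identifies P(H|do(C)) in this graph.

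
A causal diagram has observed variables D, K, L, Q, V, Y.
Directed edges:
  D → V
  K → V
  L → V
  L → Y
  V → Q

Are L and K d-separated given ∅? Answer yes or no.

Yes — L ⊥ K | ∅.

Bayes-Ball from L | ∅ reaches {Q,V,Y}.
K ∉ reach(L|∅) ⇒ L ⊥ K | ∅.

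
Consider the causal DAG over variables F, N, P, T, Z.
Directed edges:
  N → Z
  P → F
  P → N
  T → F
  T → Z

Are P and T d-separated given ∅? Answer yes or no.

Bayes-Ball from P | ∅ reaches {F,N,Z}.
T ∉ reach(P|∅) ⇒ P ⊥ T | ∅.

Yes — P ⊥ T | ∅.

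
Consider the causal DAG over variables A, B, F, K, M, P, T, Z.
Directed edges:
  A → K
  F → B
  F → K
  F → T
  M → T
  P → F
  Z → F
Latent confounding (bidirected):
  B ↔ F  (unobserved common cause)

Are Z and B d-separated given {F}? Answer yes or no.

Bayes-Ball from Z | {F} reaches {B,P}.
B ∈ reach(Z|{F}) ⇒ Z ⊥̸ B | {F}.

No — Z and B are d-connected given {F}.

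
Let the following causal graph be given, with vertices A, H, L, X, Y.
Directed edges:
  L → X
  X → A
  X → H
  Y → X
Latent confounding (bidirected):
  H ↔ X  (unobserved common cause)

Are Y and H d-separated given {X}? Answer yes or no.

Bayes-Ball from Y | {X} reaches {H,L}.
H ∈ reach(Y|{X}) ⇒ Y ⊥̸ H | {X}.

No — Y and H are d-connected given {X}.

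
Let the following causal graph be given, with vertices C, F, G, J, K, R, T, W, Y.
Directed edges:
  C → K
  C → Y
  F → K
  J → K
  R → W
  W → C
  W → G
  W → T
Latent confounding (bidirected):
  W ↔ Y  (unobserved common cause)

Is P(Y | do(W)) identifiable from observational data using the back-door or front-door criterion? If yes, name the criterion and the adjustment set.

P(Y|do(W)): frontdoor, adjust for {C}.

desc(W)\{W}={C,G,K,T,Y}; candidates ⊆ {F,J,R}.
W↔Y: latent back-door arc(s) into W.
size 0: {}; under {} W still reaches {R,Y} ∋ Y.
size 1: {F}, {J}, {R}; under {F} W still reaches {R,Y} ∋ Y.
size 2: {F,J}, {F,R}, {J,R}; under {F,J} W still reaches {R,Y} ∋ Y.
W↔Y cannot be blocked by any observed set — no back-door set.
{C}: (i) intercepts every directed W→Y path; (ii) no back-door W→{C}; (iii) {W} blocks every back-door {C}→Y. Front-door holds.
P(Y|do(W)) = Σ_{C} P(C|W) Σ_{W'} P(Y|C,W')P(W').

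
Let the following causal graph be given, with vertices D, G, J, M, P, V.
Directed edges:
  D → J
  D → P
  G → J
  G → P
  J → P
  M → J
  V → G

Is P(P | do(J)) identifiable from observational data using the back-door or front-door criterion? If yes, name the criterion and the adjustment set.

desc(J)\{J}={P}; candidates ⊆ {D,G,M,V}.
size 0: {}; under {} J still reaches {D,G,M,P,V} ∋ P.
size 1: {D}, {G}, {M} …(+1); under {D} J still reaches {G,M,P,V} ∋ P.
{D,G}: J⊥P given {D,G} in G with J→· removed — back-door holds.
P(P|do(J)) = Σ_{D,G} P(P|J,D,G)·P(D,G).

P(P|do(J)): backdoor, adjust for {D, G}.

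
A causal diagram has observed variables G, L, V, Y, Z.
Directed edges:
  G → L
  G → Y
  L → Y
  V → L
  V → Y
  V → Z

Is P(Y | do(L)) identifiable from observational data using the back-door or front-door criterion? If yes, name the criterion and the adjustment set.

desc(L)\{L}={Y}; candidates ⊆ {G,V,Z}.
size 0: {}; under {} L still reaches {G,V,Y,Z} ∋ Y.
size 1: {G}, {V}, {Z}; under {G} L still reaches {V,Y,Z} ∋ Y.
{G,V}: L⊥Y given {G,V} in G with L→· removed — back-door holds.
P(Y|do(L)) = Σ_{G,V} P(Y|L,G,V)·P(G,V).

P(Y|do(L)): backdoor, adjust for {G, V}.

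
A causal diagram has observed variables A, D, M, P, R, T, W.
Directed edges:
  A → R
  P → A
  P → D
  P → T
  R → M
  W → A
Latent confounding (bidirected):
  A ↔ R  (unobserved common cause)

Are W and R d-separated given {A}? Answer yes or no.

No — W and R are d-connected given {A}.

Bayes-Ball from W | {A} reaches {D,M,P,R,T}.
R ∈ reach(W|{A}) ⇒ W ⊥̸ R | {A}.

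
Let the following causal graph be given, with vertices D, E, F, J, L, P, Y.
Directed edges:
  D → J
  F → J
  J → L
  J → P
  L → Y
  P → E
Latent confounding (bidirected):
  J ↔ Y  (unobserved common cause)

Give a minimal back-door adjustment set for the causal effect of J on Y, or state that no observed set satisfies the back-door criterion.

desc(J)\{J}={E,L,P,Y}; candidates ⊆ {D,F}.
J↔Y: latent back-door arc(s) into J.
size 0: {}; under {} J still reaches {D,F,Y} ∋ Y.
size 1: {D}, {F}; under {D} J still reaches {F,Y} ∋ Y.
size 2: {D,F}; under {D,F} J still reaches {Y} ∋ Y.
J↔Y cannot be blocked by any observed set — no back-door set.

J→Y: no observed back-door set.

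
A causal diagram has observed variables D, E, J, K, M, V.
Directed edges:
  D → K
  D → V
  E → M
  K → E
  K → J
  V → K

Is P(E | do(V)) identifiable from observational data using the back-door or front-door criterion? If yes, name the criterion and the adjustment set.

desc(V)\{V}={E,J,K,M}; candidates ⊆ {D}.
size 0: {}; under {} V still reaches {D,E,J,K,M} ∋ E.
{D}: V⊥E given {D} in G with V→· removed — back-door holds.
P(E|do(V)) = Σ_{D} P(E|V,D)·P(D).

P(E|do(V)): backdoor, adjust for {D}.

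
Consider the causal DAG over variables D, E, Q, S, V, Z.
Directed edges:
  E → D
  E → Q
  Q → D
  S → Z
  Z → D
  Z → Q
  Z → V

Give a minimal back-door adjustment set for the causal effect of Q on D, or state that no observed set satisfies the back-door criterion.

desc(Q)\{Q}={D}; candidates ⊆ {E,S,V,Z}.
size 0: {}; under {} Q still reaches {D,E,S,V,Z} ∋ D.
size 1: {E}, {S}, {V} …(+1); under {E} Q still reaches {D,S,V,Z} ∋ D.
{E,Z}: Q⊥D given {E,Z} in G with Q→· removed — back-door holds.

Q→D: minimal back-door set {E, Z}.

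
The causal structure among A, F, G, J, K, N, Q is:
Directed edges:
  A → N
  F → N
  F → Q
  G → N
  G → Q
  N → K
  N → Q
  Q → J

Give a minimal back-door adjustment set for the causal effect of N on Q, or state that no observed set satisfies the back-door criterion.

N→Q: minimal back-door set {F, G}.

desc(N)\{N}={J,K,Q}; candidates ⊆ {A,F,G}.
size 0: {}; under {} N still reaches {A,F,G,J,Q} ∋ Q.
size 1: {A}, {F}, {G}; under {A} N still reaches {F,G,J,Q} ∋ Q.
{F,G}: N⊥Q given {F,G} in G with N→· removed — back-door holds.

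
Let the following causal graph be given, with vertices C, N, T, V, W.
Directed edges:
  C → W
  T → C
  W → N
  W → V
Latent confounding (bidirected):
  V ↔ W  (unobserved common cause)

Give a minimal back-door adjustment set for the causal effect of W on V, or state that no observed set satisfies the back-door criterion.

W→V: no observed back-door set.

desc(W)\{W}={N,V}; candidates ⊆ {C,T}.
W↔V: latent back-door arc(s) into W.
size 0: {}; under {} W still reaches {C,T,V} ∋ V.
size 1: {C}, {T}; under {C} W still reaches {V} ∋ V.
size 2: {C,T}; under {C,T} W still reaches {V} ∋ V.
W↔V cannot be blocked by any observed set — no back-door set.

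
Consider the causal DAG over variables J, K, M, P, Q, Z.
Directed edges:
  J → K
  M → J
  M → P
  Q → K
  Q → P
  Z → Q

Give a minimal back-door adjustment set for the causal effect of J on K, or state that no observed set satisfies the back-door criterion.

J→K: minimal back-door set ∅.

desc(J)\{J}={K}; candidates ⊆ {M,P,Q,Z}.
∅: J⊥K given ∅ in G with J→· removed — back-door holds.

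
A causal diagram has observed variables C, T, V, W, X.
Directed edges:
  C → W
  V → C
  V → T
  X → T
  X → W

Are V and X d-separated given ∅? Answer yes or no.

Bayes-Ball from V | ∅ reaches {C,T,W}.
X ∉ reach(V|∅) ⇒ V ⊥ X | ∅.

Yes — V ⊥ X | ∅.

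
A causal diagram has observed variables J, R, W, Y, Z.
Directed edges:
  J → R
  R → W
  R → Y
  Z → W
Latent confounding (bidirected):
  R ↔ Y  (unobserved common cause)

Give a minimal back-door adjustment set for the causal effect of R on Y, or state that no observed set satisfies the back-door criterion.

R→Y: no observed back-door set.

desc(R)\{R}={W,Y}; candidates ⊆ {J,Z}.
R↔Y: latent back-door arc(s) into R.
size 0: {}; under {} R still reaches {J,Y} ∋ Y.
size 1: {J}, {Z}; under {J} R still reaches {Y} ∋ Y.
size 2: {J,Z}; under {J,Z} R still reaches {Y} ∋ Y.
R↔Y cannot be blocked by any observed set — no back-door set.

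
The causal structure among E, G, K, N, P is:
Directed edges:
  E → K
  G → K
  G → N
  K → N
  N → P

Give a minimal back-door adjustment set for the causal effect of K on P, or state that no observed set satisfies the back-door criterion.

desc(K)\{K}={N,P}; candidates ⊆ {E,G}.
size 0: {}; under {} K still reaches {E,G,N,P} ∋ P.
{G}: K⊥P given {G} in G with K→· removed — back-door holds.

K→P: minimal back-door set {G}.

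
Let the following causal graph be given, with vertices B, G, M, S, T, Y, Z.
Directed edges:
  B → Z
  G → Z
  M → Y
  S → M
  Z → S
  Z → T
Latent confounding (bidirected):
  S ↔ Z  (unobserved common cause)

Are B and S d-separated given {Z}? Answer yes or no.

No — B and S are d-connected given {Z}.

Bayes-Ball from B | {Z} reaches {G,M,S,Y}.
S ∈ reach(B|{Z}) ⇒ B ⊥̸ S | {Z}.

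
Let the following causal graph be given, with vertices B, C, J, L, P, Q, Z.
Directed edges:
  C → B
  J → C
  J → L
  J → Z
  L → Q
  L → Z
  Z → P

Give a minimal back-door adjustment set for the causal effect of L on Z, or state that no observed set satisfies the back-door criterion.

L→Z: minimal back-door set {J}.

desc(L)\{L}={P,Q,Z}; candidates ⊆ {B,C,J}.
size 0: {}; under {} L still reaches {B,C,J,P,Z} ∋ Z.
{J}: L⊥Z given {J} in G with L→· removed — back-door holds.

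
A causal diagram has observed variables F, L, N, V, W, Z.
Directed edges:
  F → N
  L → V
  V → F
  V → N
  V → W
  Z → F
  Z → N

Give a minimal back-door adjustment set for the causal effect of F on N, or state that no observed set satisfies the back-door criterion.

F→N: minimal back-door set {V, Z}.

desc(F)\{F}={N}; candidates ⊆ {L,V,W,Z}.
size 0: {}; under {} F still reaches {L,N,V,W,Z} ∋ N.
size 1: {L}, {V}, {W} …(+1); under {L} F still reaches {N,V,W,Z} ∋ N.
{V,Z}: F⊥N given {V,Z} in G with F→· removed — back-door holds.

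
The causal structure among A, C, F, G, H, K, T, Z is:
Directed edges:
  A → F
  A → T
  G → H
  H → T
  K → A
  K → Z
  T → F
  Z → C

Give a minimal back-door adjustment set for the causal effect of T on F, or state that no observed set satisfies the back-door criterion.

desc(T)\{T}={F}; candidates ⊆ {A,C,G,H,K,Z}.
size 0: {}; under {} T still reaches {A,C,F,G,H,K,Z} ∋ F.
{A}: T⊥F given {A} in G with T→· removed — back-door holds.

T→F: minimal back-door set {A}.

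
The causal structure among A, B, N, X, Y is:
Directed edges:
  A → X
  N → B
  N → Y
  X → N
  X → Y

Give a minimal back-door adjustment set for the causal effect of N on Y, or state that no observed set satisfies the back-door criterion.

N→Y: minimal back-door set {X}.

desc(N)\{N}={B,Y}; candidates ⊆ {A,X}.
size 0: {}; under {} N still reaches {A,X,Y} ∋ Y.
{X}: N⊥Y given {X} in G with N→· removed — back-door holds.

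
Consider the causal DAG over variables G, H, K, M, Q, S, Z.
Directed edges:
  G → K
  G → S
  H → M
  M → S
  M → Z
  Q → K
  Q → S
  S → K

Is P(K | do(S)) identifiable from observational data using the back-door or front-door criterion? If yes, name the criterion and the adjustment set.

P(K|do(S)): backdoor, adjust for {G, Q}.

desc(S)\{S}={K}; candidates ⊆ {G,H,M,Q,Z}.
size 0: {}; under {} S still reaches {G,H,K,M,Q,Z} ∋ K.
size 1: {G}, {H}, {M} …(+2); under {G} S still reaches {H,K,M,Q,Z} ∋ K.
{G,Q}: S⊥K given {G,Q} in G with S→· removed — back-door holds.
P(K|do(S)) = Σ_{G,Q} P(K|S,G,Q)·P(G,Q).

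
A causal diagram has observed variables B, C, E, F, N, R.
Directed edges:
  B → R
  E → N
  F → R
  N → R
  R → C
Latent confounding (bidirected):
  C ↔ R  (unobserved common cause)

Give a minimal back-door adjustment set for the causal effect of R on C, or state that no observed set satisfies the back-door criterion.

desc(R)\{R}={C}; candidates ⊆ {B,E,F,N}.
R↔C: latent back-door arc(s) into R.
size 0: {}; under {} R still reaches {B,C,E,F,N} ∋ C.
size 1: {B}, {E}, {F} …(+1); under {B} R still reaches {C,E,F,N} ∋ C.
size 2: {B,E}, {B,F}, {B,N} …(+3); under {B,E} R still reaches {C,F,N} ∋ C.
R↔C cannot be blocked by any observed set — no back-door set.

R→C: no observed back-door set.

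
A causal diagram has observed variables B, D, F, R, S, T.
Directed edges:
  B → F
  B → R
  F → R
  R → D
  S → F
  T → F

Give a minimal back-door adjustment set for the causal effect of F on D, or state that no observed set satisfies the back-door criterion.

desc(F)\{F}={D,R}; candidates ⊆ {B,S,T}.
size 0: {}; under {} F still reaches {B,D,R,S,T} ∋ D.
{B}: F⊥D given {B} in G with F→· removed — back-door holds.

F→D: minimal back-door set {B}.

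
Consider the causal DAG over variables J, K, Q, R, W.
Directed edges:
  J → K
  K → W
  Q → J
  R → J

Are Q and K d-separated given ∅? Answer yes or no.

No — Q and K are d-connected given ∅.

Bayes-Ball from Q | ∅ reaches {J,K,W}.
K ∈ reach(Q|∅) ⇒ Q ⊥̸ K | ∅.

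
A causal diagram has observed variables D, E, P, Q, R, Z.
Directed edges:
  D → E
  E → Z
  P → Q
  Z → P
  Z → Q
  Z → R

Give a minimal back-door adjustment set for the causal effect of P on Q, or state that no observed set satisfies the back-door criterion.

desc(P)\{P}={Q}; candidates ⊆ {D,E,R,Z}.
size 0: {}; under {} P still reaches {D,E,Q,R,Z} ∋ Q.
{Z}: P⊥Q given {Z} in G with P→· removed — back-door holds.

P→Q: minimal back-door set {Z}.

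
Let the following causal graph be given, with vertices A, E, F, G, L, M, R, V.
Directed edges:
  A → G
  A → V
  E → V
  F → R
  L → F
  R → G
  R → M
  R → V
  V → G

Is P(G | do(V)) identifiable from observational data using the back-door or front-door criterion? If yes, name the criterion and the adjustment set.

desc(V)\{V}={G}; candidates ⊆ {A,E,F,L,M,R}.
size 0: {}; under {} V still reaches {A,E,F,G,L,M,R} ∋ G.
size 1: {A}, {E}, {F} …(+3); under {A} V still reaches {E,F,G,L,M,R} ∋ G.
{A,R}: V⊥G given {A,R} in G with V→· removed — back-door holds.
P(G|do(V)) = Σ_{A,R} P(G|V,A,R)·P(A,R).

P(G|do(V)): backdoor, adjust for {A, R}.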